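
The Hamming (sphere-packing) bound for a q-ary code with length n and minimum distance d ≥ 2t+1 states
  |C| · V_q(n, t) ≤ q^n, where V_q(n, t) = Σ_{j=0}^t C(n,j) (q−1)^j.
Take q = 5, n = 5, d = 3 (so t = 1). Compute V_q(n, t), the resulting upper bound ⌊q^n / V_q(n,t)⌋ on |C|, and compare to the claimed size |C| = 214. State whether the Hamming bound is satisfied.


V_q(n, t) = 21, q^n = 3125, Hamming bound = 148, |C| = 214 > bound (violated).

Step 1: Compute V_q(n, t) = Σ_{j=0}^1 C(n, j) (q−1)^j.
  j = 0: C(5,0)·(4)^0 = 1·1 = 1.
  j = 1: C(5,1)·(4)^1 = 5·4 = 20.
  V_q(n, t) = 1 + 20 = 21.
Step 2: q^n = 5^5 = 3125.
Step 3: Hamming bound ⌊q^n / V_q(n,t)⌋ = ⌊3125/21⌋ = 148.
Step 4: Compare |C| = 214 to 148: violated.
The claimed |C| lies above the Hamming bound, so no 5-ary code of length 5 with d ≥ 3 can have 214 codewords.


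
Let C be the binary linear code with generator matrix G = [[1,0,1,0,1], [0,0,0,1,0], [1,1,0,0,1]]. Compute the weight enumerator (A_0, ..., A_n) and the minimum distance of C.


Weight distribution: A_0 = 1, A_1 = 1, A_2 = 1, A_3 = 3, A_4 = 2. Minimum distance d = 1.

Enumerate all 2^3 = 8 messages m ∈ F_2^3.
For each, compute codeword c = mG in F_2^5, then tally its weight.
  m = 000 → c = 00000, weight = 0.
  m = 100 → c = 10101, weight = 3.
  m = 010 → c = 00010, weight = 1.
  m = 110 → c = 10111, weight = 4.
  m = 001 → c = 11001, weight = 3.
  m = 101 → c = 01100, weight = 2.
  m = 011 → c = 11011, weight = 4.
  m = 111 → c = 01110, weight = 3.
Tally weights:
  weight 0: 1 codewords.
  weight 1: 1 codewords.
  weight 2: 1 codewords.
  weight 3: 3 codewords.
  weight 4: 2 codewords.
Minimum distance d = smallest w > 0 with A_w > 0 = 1.
Sanity: Σ A_w = 8 = 2^3 = 8 ✓.


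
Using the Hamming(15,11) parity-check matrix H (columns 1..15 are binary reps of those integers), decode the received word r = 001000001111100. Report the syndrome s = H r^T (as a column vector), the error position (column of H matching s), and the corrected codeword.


s = (1, 0, 1, 0)^T, error position = 10, corrected codeword c = 001000001011100

Compute s = H r^T mod 2 one row at a time:
  s_1 = 0 + 1 + 1 + 1 + 1 + 1 + 0 + 0 = 5 ≡ 1 (mod 2).
  s_2 = 0 + 0 + 0 + 0 + 1 + 1 + 0 + 0 = 2 ≡ 0 (mod 2).
  s_3 = 0 + 1 + 0 + 0 + 1 + 1 + 0 + 0 = 3 ≡ 1 (mod 2).
  s_4 = 0 + 1 + 0 + 0 + 1 + 1 + 1 + 0 = 4 ≡ 0 (mod 2).
s = (1, 0, 1, 0)^T — this equals column 10 of H (binary 1010), so error is at position 10.
Correct: flip bit 10 of r = 001000001111100 to get c = 001000001011100.


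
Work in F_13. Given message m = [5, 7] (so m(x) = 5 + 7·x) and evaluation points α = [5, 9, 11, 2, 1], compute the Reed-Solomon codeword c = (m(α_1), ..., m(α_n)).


c = [1, 3, 4, 6, 12]

Message polynomial: m(x) = 5 + 7·x (mod 13).
For each evaluation point α_i, compute m(α_i) mod 13:
  α_1 = 5: Horner steps 7 → 1, so m(5) = 1.
  α_2 = 9: Horner steps 7 → 3, so m(9) = 3.
  α_3 = 11: Horner steps 7 → 4, so m(11) = 4.
  α_4 = 2: Horner steps 7 → 6, so m(2) = 6.
  α_5 = 1: Horner steps 7 → 12, so m(1) = 12.
Codeword c = [1, 3, 4, 6, 12] ∈ F_13^5.


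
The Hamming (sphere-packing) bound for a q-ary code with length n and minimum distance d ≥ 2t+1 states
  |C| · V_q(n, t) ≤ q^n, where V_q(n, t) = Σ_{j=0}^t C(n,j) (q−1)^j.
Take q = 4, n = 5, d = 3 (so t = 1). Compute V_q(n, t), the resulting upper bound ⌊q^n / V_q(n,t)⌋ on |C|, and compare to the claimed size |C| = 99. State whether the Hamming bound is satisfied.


V_q(n, t) = 16, q^n = 1024, Hamming bound = 64, |C| = 99 > bound (violated).

Step 1: Compute V_q(n, t) = Σ_{j=0}^1 C(n, j) (q−1)^j.
  j = 0: C(5,0)·(3)^0 = 1·1 = 1.
  j = 1: C(5,1)·(3)^1 = 5·3 = 15.
  V_q(n, t) = 1 + 15 = 16.
Step 2: q^n = 4^5 = 1024.
Step 3: Hamming bound ⌊q^n / V_q(n,t)⌋ = ⌊1024/16⌋ = 64.
Step 4: Compare |C| = 99 to 64: violated.
The claimed |C| lies above the Hamming bound, so no 4-ary code of length 5 with d ≥ 3 can have 99 codewords.


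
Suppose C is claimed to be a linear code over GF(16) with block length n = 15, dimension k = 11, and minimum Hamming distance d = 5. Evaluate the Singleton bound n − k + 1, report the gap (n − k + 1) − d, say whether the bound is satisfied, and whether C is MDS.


Singleton RHS = n − k + 1 = 5, slack = 0, bound satisfied, MDS.

Singleton bound: d ≤ n − k + 1.
Here n = 15, k = 11, so n − k + 1 = 5.
Given d = 5, check d ≤ 5: YES.
Slack = (n − k + 1) − d = 0.
The code is MDS (slack = 0).
Description: the claimed parameters are [15, 11, 5]_16; such a code would be MDS (meets Singleton bound).


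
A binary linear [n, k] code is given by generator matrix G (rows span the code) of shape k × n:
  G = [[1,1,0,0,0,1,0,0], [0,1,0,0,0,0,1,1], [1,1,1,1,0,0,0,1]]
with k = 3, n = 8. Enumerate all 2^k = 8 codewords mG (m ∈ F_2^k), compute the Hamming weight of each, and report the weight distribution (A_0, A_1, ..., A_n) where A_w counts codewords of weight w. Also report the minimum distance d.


Weight distribution: A_0 = 1, A_3 = 2, A_4 = 3, A_5 = 2. Minimum distance d = 3.

Enumerate all 2^3 = 8 messages m ∈ F_2^3.
For each, compute codeword c = mG in F_2^8, then tally its weight.
  m = 000 → c = 00000000, weight = 0.
  m = 100 → c = 11000100, weight = 3.
  m = 010 → c = 01000011, weight = 3.
  m = 110 → c = 10000111, weight = 4.
  m = 001 → c = 11110001, weight = 5.
  m = 101 → c = 00110101, weight = 4.
  m = 011 → c = 10110010, weight = 4.
  m = 111 → c = 01110110, weight = 5.
Tally weights:
  weight 0: 1 codewords.
  weight 3: 2 codewords.
  weight 4: 3 codewords.
  weight 5: 2 codewords.
Minimum distance d = smallest w > 0 with A_w > 0 = 3.
Sanity: Σ A_w = 8 = 2^3 = 8 ✓.


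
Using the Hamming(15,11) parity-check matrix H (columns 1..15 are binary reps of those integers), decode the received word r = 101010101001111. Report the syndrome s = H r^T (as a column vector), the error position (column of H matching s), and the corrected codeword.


s = (1, 0, 0, 1)^T, error position = 9, corrected codeword c = 101010100001111

Compute s = H r^T mod 2 one row at a time:
  s_1 = 0 + 1 + 0 + 0 + 1 + 1 + 1 + 1 = 5 ≡ 1 (mod 2).
  s_2 = 0 + 1 + 0 + 1 + 1 + 1 + 1 + 1 = 6 ≡ 0 (mod 2).
  s_3 = 0 + 1 + 0 + 1 + 0 + 0 + 1 + 1 = 4 ≡ 0 (mod 2).
  s_4 = 1 + 1 + 1 + 1 + 1 + 0 + 1 + 1 = 7 ≡ 1 (mod 2).
s = (1, 0, 0, 1)^T — this equals column 9 of H (binary 1001), so error is at position 9.
Correct: flip bit 9 of r = 101010101001111 to get c = 101010100001111.


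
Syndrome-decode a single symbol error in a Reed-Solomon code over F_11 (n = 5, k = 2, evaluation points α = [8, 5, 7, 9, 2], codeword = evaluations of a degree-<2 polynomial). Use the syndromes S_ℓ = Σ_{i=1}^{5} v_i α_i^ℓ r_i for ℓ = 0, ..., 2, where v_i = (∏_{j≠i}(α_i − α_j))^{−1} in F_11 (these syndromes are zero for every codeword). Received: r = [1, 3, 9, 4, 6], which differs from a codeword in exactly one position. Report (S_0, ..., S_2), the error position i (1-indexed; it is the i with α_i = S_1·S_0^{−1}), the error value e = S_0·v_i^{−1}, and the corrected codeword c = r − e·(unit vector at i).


S = (4, 8, 5), error at position 5, error magnitude e = 1, c = [1, 3, 9, 4, 5].

Step 1: column multipliers v_i = (∏_{j≠i}(α_i − α_j))^{−1} mod 11.
  i = 1 (α = 8): (8−5)(8−7)(8−9)(8−2) = 3·1·(−1)·6 = −18 ≡ 4, so v_1 = 4^{−1} = 3 (mod 11).
  i = 2 (α = 5): (5−8)(5−7)(5−9)(5−2) = (−3)·(−2)·(−4)·3 = −72 ≡ 5, so v_2 = 5^{−1} = 9 (mod 11).
  i = 3 (α = 7): (7−8)(7−5)(7−9)(7−2) = (−1)·2·(−2)·5 = 20 ≡ 9, so v_3 = 9^{−1} = 5 (mod 11).
  i = 4 (α = 9): (9−8)(9−5)(9−7)(9−2) = 1·4·2·7 = 56 ≡ 1, so v_4 = 1^{−1} = 1 (mod 11).
  i = 5 (α = 2): (2−8)(2−5)(2−7)(2−9) = (−6)·(−3)·(−5)·(−7) = 630 ≡ 3, so v_5 = 3^{−1} = 4 (mod 11).
  v = [3, 9, 5, 1, 4].
Step 2: syndromes of r = [1, 3, 9, 4, 6] (all sums mod 11).
  S_0 = Σ v_i r_i = 3·1 + 9·3 + 5·9 + 1·4 + 4·6 = 103 ≡ 4.
  S_1 = Σ v_i α_i r_i = 3·8·1 + 9·5·3 + 5·7·9 + 1·9·4 + 4·2·6 = 558 ≡ 8.
  α_i^2 mod 11 = [9, 3, 5, 4, 4].
  S_2 = Σ v_i α_i^2 r_i = 3·9·1 + 9·3·3 + 5·5·9 + 1·4·4 + 4·4·6 = 445 ≡ 5.
  S = (4, 8, 5) ≠ 0, so r is not a codeword (an error is present).
Step 3: locate the error. For a single error e at position i, S_ℓ = v_i·e·α_i^ℓ, so α_err = S_1/S_0.
  S_0^{−1} = 4^{−1} = 3 (mod 11), so α_err = 8·3 = 24 ≡ 2 = α_5. Error position i = 5.
  Consistency check: S_2/S_1 = 5·7 = 35 ≡ 2 = α_err ✓ (single-error assumption holds).
Step 4: error magnitude e = S_0/v_5 = S_0·∏_{j≠5}(α_5 − α_j) = 4·3 = 12 ≡ 1 (mod 11).
Step 5: correct position 5: c_5 = r_5 − e = 6 − 1 ≡ 5 (mod 11). Hence c = [1, 3, 9, 4, 5].
  Check: interpolating c through the α_i gives m(x) = 10 + 3·x (degree < 2) with m(α_i) = c_i for every i, so c is indeed a codeword.


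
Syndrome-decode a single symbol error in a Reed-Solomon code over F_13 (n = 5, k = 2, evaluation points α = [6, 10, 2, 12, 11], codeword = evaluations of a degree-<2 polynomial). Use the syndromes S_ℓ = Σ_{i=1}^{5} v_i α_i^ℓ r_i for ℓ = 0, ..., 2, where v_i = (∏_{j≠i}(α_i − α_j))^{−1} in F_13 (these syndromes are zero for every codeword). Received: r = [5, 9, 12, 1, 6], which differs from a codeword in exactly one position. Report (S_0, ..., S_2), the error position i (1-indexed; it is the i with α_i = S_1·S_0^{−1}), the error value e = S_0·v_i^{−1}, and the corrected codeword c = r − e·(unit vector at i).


S = (2, 7, 5), error at position 2, error magnitude e = 11, c = [5, 11, 12, 1, 6].

Step 1: column multipliers v_i = (∏_{j≠i}(α_i − α_j))^{−1} mod 13.
  i = 1 (α = 6): (6−10)(6−2)(6−12)(6−11) = (−4)·4·(−6)·(−5) = −480 ≡ 1, so v_1 = 1^{−1} = 1 (mod 13).
  i = 2 (α = 10): (10−6)(10−2)(10−12)(10−11) = 4·8·(−2)·(−1) = 64 ≡ 12, so v_2 = 12^{−1} = 12 (mod 13).
  i = 3 (α = 2): (2−6)(2−10)(2−12)(2−11) = (−4)·(−8)·(−10)·(−9) = 2880 ≡ 7, so v_3 = 7^{−1} = 2 (mod 13).
  i = 4 (α = 12): (12−6)(12−10)(12−2)(12−11) = 6·2·10·1 = 120 ≡ 3, so v_4 = 3^{−1} = 9 (mod 13).
  i = 5 (α = 11): (11−6)(11−10)(11−2)(11−12) = 5·1·9·(−1) = −45 ≡ 7, so v_5 = 7^{−1} = 2 (mod 13).
  v = [1, 12, 2, 9, 2].
Step 2: syndromes of r = [5, 9, 12, 1, 6] (all sums mod 13).
  S_0 = Σ v_i r_i = 1·5 + 12·9 + 2·12 + 9·1 + 2·6 = 158 ≡ 2.
  S_1 = Σ v_i α_i r_i = 1·6·5 + 12·10·9 + 2·2·12 + 9·12·1 + 2·11·6 = 1398 ≡ 7.
  α_i^2 mod 13 = [10, 9, 4, 1, 4].
  S_2 = Σ v_i α_i^2 r_i = 1·10·5 + 12·9·9 + 2·4·12 + 9·1·1 + 2·4·6 = 1175 ≡ 5.
  S = (2, 7, 5) ≠ 0, so r is not a codeword (an error is present).
Step 3: locate the error. For a single error e at position i, S_ℓ = v_i·e·α_i^ℓ, so α_err = S_1/S_0.
  S_0^{−1} = 2^{−1} = 7 (mod 13), so α_err = 7·7 = 49 ≡ 10 = α_2. Error position i = 2.
  Consistency check: S_2/S_1 = 5·2 = 10 ≡ 10 = α_err ✓ (single-error assumption holds).
Step 4: error magnitude e = S_0/v_2 = S_0·∏_{j≠2}(α_2 − α_j) = 2·12 = 24 ≡ 11 (mod 13).
Step 5: correct position 2: c_2 = r_2 − e = 9 − 11 ≡ 11 (mod 13). Hence c = [5, 11, 12, 1, 6].
  Check: interpolating c through the α_i gives m(x) = 9 + 8·x (degree < 2) with m(α_i) = c_i for every i, so c is indeed a codeword.


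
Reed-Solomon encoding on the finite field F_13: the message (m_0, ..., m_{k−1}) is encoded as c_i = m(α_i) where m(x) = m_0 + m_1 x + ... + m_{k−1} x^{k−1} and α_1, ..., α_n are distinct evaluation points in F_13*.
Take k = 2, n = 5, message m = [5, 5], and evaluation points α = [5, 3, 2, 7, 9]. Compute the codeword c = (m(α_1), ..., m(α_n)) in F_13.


c = [4, 7, 2, 1, 11]

Message polynomial: m(x) = 5 + 5·x (mod 13).
For each evaluation point α_i, compute m(α_i) mod 13:
  α_1 = 5: Horner steps 5 → 4, so m(5) = 4.
  α_2 = 3: Horner steps 5 → 7, so m(3) = 7.
  α_3 = 2: Horner steps 5 → 2, so m(2) = 2.
  α_4 = 7: Horner steps 5 → 1, so m(7) = 1.
  α_5 = 9: Horner steps 5 → 11, so m(9) = 11.
Codeword c = [4, 7, 2, 1, 11] ∈ F_13^5.


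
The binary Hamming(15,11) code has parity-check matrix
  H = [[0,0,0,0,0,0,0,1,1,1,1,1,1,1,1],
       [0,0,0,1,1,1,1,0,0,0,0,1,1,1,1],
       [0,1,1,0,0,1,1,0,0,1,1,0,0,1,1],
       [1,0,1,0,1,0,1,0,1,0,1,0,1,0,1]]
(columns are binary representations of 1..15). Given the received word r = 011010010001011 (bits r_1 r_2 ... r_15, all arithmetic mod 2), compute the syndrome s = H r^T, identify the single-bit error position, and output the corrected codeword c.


s = (0, 0, 0, 1)^T, error position = 1, corrected codeword c = 111010010001011

Compute s = H r^T mod 2 one row at a time:
  s_1 = 1 + 0 + 0 + 0 + 1 + 0 + 1 + 1 = 4 ≡ 0 (mod 2).
  s_2 = 0 + 1 + 0 + 0 + 1 + 0 + 1 + 1 = 4 ≡ 0 (mod 2).
  s_3 = 1 + 1 + 0 + 0 + 0 + 0 + 1 + 1 = 4 ≡ 0 (mod 2).
  s_4 = 0 + 1 + 1 + 0 + 0 + 0 + 0 + 1 = 3 ≡ 1 (mod 2).
s = (0, 0, 0, 1)^T — this equals column 1 of H (binary 0001), so error is at position 1.
Correct: flip bit 1 of r = 011010010001011 to get c = 111010010001011.


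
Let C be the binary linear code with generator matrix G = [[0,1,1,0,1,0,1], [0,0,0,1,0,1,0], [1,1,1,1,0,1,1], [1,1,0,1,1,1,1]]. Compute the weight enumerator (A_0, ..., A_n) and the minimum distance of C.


Weight distribution: A_0 = 1, A_2 = 5, A_4 = 7, A_6 = 3. Minimum distance d = 2.

Enumerate all 2^4 = 16 messages m ∈ F_2^4.
For each, compute codeword c = mG in F_2^7, then tally its weight.
  m = 0000 → c = 0000000, weight = 0.
  m = 1000 → c = 0110101, weight = 4.
  m = 0100 → c = 0001010, weight = 2.
  m = 1100 → c = 0111111, weight = 6.
  m = 0010 → c = 1111011, weight = 6.
  m = 1010 → c = 1001110, weight = 4.
  m = 0110 → c = 1110001, weight = 4.
  m = 1110 → c = 1000100, weight = 2.
  m = 0001 → c = 1101111, weight = 6.
  m = 1001 → c = 1011010, weight = 4.
  m = 0101 → c = 1100101, weight = 4.
  m = 1101 → c = 1010000, weight = 2.
  m = 0011 → c = 0010100, weight = 2.
  m = 1011 → c = 0100001, weight = 2.
  m = 0111 → c = 0011110, weight = 4.
  m = 1111 → c = 0101011, weight = 4.
Tally weights:
  weight 0: 1 codewords.
  weight 2: 5 codewords.
  weight 4: 7 codewords.
  weight 6: 3 codewords.
Minimum distance d = smallest w > 0 with A_w > 0 = 2.
Sanity: Σ A_w = 16 = 2^4 = 16 ✓.


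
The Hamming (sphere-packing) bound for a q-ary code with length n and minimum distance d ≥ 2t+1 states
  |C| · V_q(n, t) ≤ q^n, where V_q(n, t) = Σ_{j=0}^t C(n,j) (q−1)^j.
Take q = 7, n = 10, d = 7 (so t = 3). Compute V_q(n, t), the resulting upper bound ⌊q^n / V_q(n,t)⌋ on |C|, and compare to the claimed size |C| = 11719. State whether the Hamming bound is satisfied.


V_q(n, t) = 27601, q^n = 282475249, Hamming bound = 10234, |C| = 11719 > bound (violated).

Step 1: Compute V_q(n, t) = Σ_{j=0}^3 C(n, j) (q−1)^j.
  j = 0: C(10,0)·(6)^0 = 1·1 = 1.
  j = 1: C(10,1)·(6)^1 = 10·6 = 60.
  j = 2: C(10,2)·(6)^2 = 45·36 = 1620.
  j = 3: C(10,3)·(6)^3 = 120·216 = 25920.
  V_q(n, t) = 1 + 60 + 1620 + 25920 = 27601.
Step 2: q^n = 7^10 = 282475249.
Step 3: Hamming bound ⌊q^n / V_q(n,t)⌋ = ⌊282475249/27601⌋ = 10234.
Step 4: Compare |C| = 11719 to 10234: violated.
The claimed |C| lies above the Hamming bound, so no 7-ary code of length 10 with d ≥ 7 can have 11719 codewords.


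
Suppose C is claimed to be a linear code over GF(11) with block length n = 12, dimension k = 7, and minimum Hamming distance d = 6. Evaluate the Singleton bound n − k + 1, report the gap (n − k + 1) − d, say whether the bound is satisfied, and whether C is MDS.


Singleton RHS = n − k + 1 = 6, slack = 0, bound satisfied, MDS.

Singleton bound: d ≤ n − k + 1.
Here n = 12, k = 7, so n − k + 1 = 6.
Given d = 6, check d ≤ 6: YES.
Slack = (n − k + 1) − d = 0.
The code is MDS (slack = 0).
Description: the claimed parameters are [12, 7, 6]_11; such a code would be MDS (meets Singleton bound).


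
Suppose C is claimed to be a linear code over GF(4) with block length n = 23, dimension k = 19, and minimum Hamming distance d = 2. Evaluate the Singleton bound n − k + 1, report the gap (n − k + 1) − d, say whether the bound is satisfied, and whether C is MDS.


Singleton RHS = n − k + 1 = 5, slack = 3, bound satisfied, not MDS.

Singleton bound: d ≤ n − k + 1.
Here n = 23, k = 19, so n − k + 1 = 5.
Given d = 2, check d ≤ 5: YES.
Slack = (n − k + 1) − d = 3.
The code is NOT MDS (slack = 3 > 0).
Description: the claimed parameters are [23, 19, 2]_4; such a code would be non-MDS.


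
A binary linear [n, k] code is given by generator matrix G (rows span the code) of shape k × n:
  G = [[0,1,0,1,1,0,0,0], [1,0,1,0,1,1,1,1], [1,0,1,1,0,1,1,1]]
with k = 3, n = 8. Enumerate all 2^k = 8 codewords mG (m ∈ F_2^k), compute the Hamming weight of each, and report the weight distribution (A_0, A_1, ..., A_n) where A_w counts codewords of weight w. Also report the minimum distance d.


Weight distribution: A_0 = 1, A_1 = 1, A_2 = 1, A_3 = 1, A_6 = 2, A_7 = 2. Minimum distance d = 1.

Enumerate all 2^3 = 8 messages m ∈ F_2^3.
For each, compute codeword c = mG in F_2^8, then tally its weight.
  m = 000 → c = 00000000, weight = 0.
  m = 100 → c = 01011000, weight = 3.
  m = 010 → c = 10101111, weight = 6.
  m = 110 → c = 11110111, weight = 7.
  m = 001 → c = 10110111, weight = 6.
  m = 101 → c = 11101111, weight = 7.
  m = 011 → c = 00011000, weight = 2.
  m = 111 → c = 01000000, weight = 1.
Tally weights:
  weight 0: 1 codewords.
  weight 1: 1 codewords.
  weight 2: 1 codewords.
  weight 3: 1 codewords.
  weight 6: 2 codewords.
  weight 7: 2 codewords.
Minimum distance d = smallest w > 0 with A_w > 0 = 1.
Sanity: Σ A_w = 8 = 2^3 = 8 ✓.


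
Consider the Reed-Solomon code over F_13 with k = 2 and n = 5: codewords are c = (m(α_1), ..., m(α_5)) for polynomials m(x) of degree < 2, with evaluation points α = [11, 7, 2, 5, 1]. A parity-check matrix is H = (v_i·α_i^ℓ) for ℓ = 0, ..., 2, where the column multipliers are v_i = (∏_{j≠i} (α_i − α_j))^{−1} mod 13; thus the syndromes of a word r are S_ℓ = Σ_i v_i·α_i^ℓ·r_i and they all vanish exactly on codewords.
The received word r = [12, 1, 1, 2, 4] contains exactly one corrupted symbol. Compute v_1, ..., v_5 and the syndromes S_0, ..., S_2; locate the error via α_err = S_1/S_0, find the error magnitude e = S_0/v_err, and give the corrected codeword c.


S = (7, 1, 2), error at position 3, error magnitude e = 4, c = [12, 1, 10, 2, 4].

Step 1: column multipliers v_i = (∏_{j≠i}(α_i − α_j))^{−1} mod 13.
  i = 1 (α = 11): (11−7)(11−2)(11−5)(11−1) = 4·9·6·10 = 2160 ≡ 2, so v_1 = 2^{−1} = 7 (mod 13).
  i = 2 (α = 7): (7−11)(7−2)(7−5)(7−1) = (−4)·5·2·6 = −240 ≡ 7, so v_2 = 7^{−1} = 2 (mod 13).
  i = 3 (α = 2): (2−11)(2−7)(2−5)(2−1) = (−9)·(−5)·(−3)·1 = −135 ≡ 8, so v_3 = 8^{−1} = 5 (mod 13).
  i = 4 (α = 5): (5−11)(5−7)(5−2)(5−1) = (−6)·(−2)·3·4 = 144 ≡ 1, so v_4 = 1^{−1} = 1 (mod 13).
  i = 5 (α = 1): (1−11)(1−7)(1−2)(1−5) = (−10)·(−6)·(−1)·(−4) = 240 ≡ 6, so v_5 = 6^{−1} = 11 (mod 13).
  v = [7, 2, 5, 1, 11].
Step 2: syndromes of r = [12, 1, 1, 2, 4] (all sums mod 13).
  S_0 = Σ v_i r_i = 7·12 + 2·1 + 5·1 + 1·2 + 11·4 = 137 ≡ 7.
  S_1 = Σ v_i α_i r_i = 7·11·12 + 2·7·1 + 5·2·1 + 1·5·2 + 11·1·4 = 1002 ≡ 1.
  α_i^2 mod 13 = [4, 10, 4, 12, 1].
  S_2 = Σ v_i α_i^2 r_i = 7·4·12 + 2·10·1 + 5·4·1 + 1·12·2 + 11·1·4 = 444 ≡ 2.
  S = (7, 1, 2) ≠ 0, so r is not a codeword (an error is present).
Step 3: locate the error. For a single error e at position i, S_ℓ = v_i·e·α_i^ℓ, so α_err = S_1/S_0.
  S_0^{−1} = 7^{−1} = 2 (mod 13), so α_err = 1·2 = 2 ≡ 2 = α_3. Error position i = 3.
  Consistency check: S_2/S_1 = 2·1 = 2 ≡ 2 = α_err ✓ (single-error assumption holds).
Step 4: error magnitude e = S_0/v_3 = S_0·∏_{j≠3}(α_3 − α_j) = 7·8 = 56 ≡ 4 (mod 13).
Step 5: correct position 3: c_3 = r_3 − e = 1 − 4 ≡ 10 (mod 13). Hence c = [12, 1, 10, 2, 4].
  Check: interpolating c through the α_i gives m(x) = 11 + 6·x (degree < 2) with m(α_i) = c_i for every i, so c is indeed a codeword.


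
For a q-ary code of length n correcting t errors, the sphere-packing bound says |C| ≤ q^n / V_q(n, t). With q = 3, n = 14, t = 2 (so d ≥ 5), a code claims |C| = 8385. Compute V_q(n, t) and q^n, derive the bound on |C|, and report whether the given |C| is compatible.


V_q(n, t) = 393, q^n = 4782969, Hamming bound = 12170, |C| = 8385 ≤ bound (satisfied).

Step 1: Compute V_q(n, t) = Σ_{j=0}^2 C(n, j) (q−1)^j.
  j = 0: C(14,0)·(2)^0 = 1·1 = 1.
  j = 1: C(14,1)·(2)^1 = 14·2 = 28.
  j = 2: C(14,2)·(2)^2 = 91·4 = 364.
  V_q(n, t) = 1 + 28 + 364 = 393.
Step 2: q^n = 3^14 = 4782969.
Step 3: Hamming bound ⌊q^n / V_q(n,t)⌋ = ⌊4782969/393⌋ = 12170.
Step 4: Compare |C| = 8385 to 12170: satisfied.
The claimed |C| lies below the Hamming bound.


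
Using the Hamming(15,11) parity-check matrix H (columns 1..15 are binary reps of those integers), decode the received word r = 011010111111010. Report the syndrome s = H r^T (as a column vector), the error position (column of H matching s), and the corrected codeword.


s = (0, 0, 0, 1)^T, error position = 1, corrected codeword c = 111010111111010

Compute s = H r^T mod 2 one row at a time:
  s_1 = 1 + 1 + 1 + 1 + 1 + 0 + 1 + 0 = 6 ≡ 0 (mod 2).
  s_2 = 0 + 1 + 0 + 1 + 1 + 0 + 1 + 0 = 4 ≡ 0 (mod 2).
  s_3 = 1 + 1 + 0 + 1 + 1 + 1 + 1 + 0 = 6 ≡ 0 (mod 2).
  s_4 = 0 + 1 + 1 + 1 + 1 + 1 + 0 + 0 = 5 ≡ 1 (mod 2).
s = (0, 0, 0, 1)^T — this equals column 1 of H (binary 0001), so error is at position 1.
Correct: flip bit 1 of r = 011010111111010 to get c = 111010111111010.


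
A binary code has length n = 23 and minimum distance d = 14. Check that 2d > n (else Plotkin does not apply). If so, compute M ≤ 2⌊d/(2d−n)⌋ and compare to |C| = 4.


Plotkin bound M ≤ 4; given |C| = 4 ≤ bound (satisfied).

Check applicability: 2d = 28, n = 23.
2d − n = 5 > 0, so Plotkin applies.
Compute d/(2d−n) = 14/5 ≈ 2.8000.
⌊d/(2d−n)⌋ = 2.
Plotkin bound: M ≤ 2·2 = 4.
Given |C| = 4, check: satisfied.
This |C| is at the Plotkin bound.


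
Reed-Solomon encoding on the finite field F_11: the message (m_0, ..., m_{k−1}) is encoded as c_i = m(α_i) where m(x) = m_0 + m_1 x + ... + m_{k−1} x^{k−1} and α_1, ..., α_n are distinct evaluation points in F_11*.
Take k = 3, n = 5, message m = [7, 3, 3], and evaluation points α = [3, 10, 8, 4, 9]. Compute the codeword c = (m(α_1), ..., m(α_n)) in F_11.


c = [10, 7, 3, 1, 2]

Message polynomial: m(x) = 7 + 3·x + 3·x^2 (mod 11).
For each evaluation point α_i, compute m(α_i) mod 11:
  α_1 = 3: Horner steps 3 → 1 → 10, so m(3) = 10.
  α_2 = 10: Horner steps 3 → 0 → 7, so m(10) = 7.
  α_3 = 8: Horner steps 3 → 5 → 3, so m(8) = 3.
  α_4 = 4: Horner steps 3 → 4 → 1, so m(4) = 1.
  α_5 = 9: Horner steps 3 → 8 → 2, so m(9) = 2.
Codeword c = [10, 7, 3, 1, 2] ∈ F_11^5.


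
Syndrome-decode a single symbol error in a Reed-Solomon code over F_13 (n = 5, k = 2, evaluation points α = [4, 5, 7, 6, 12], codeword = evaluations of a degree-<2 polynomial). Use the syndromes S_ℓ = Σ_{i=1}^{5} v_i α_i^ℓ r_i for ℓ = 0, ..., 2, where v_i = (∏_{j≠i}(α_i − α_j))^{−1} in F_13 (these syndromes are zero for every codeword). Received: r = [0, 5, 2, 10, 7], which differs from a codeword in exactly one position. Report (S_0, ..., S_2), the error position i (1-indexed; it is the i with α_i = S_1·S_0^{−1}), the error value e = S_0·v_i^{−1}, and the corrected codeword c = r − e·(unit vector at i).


S = (2, 11, 2), error at position 5, error magnitude e = 6, c = [0, 5, 2, 10, 1].

Step 1: column multipliers v_i = (∏_{j≠i}(α_i − α_j))^{−1} mod 13.
  i = 1 (α = 4): (4−5)(4−7)(4−6)(4−12) = (−1)·(−3)·(−2)·(−8) = 48 ≡ 9, so v_1 = 9^{−1} = 3 (mod 13).
  i = 2 (α = 5): (5−4)(5−7)(5−6)(5−12) = 1·(−2)·(−1)·(−7) = −14 ≡ 12, so v_2 = 12^{−1} = 12 (mod 13).
  i = 3 (α = 7): (7−4)(7−5)(7−6)(7−12) = 3·2·1·(−5) = −30 ≡ 9, so v_3 = 9^{−1} = 3 (mod 13).
  i = 4 (α = 6): (6−4)(6−5)(6−7)(6−12) = 2·1·(−1)·(−6) = 12 ≡ 12, so v_4 = 12^{−1} = 12 (mod 13).
  i = 5 (α = 12): (12−4)(12−5)(12−7)(12−6) = 8·7·5·6 = 1680 ≡ 3, so v_5 = 3^{−1} = 9 (mod 13).
  v = [3, 12, 3, 12, 9].
Step 2: syndromes of r = [0, 5, 2, 10, 7] (all sums mod 13).
  S_0 = Σ v_i r_i = 3·0 + 12·5 + 3·2 + 12·10 + 9·7 = 249 ≡ 2.
  S_1 = Σ v_i α_i r_i = 3·4·0 + 12·5·5 + 3·7·2 + 12·6·10 + 9·12·7 = 1818 ≡ 11.
  α_i^2 mod 13 = [3, 12, 10, 10, 1].
  S_2 = Σ v_i α_i^2 r_i = 3·3·0 + 12·12·5 + 3·10·2 + 12·10·10 + 9·1·7 = 2043 ≡ 2.
  S = (2, 11, 2) ≠ 0, so r is not a codeword (an error is present).
Step 3: locate the error. For a single error e at position i, S_ℓ = v_i·e·α_i^ℓ, so α_err = S_1/S_0.
  S_0^{−1} = 2^{−1} = 7 (mod 13), so α_err = 11·7 = 77 ≡ 12 = α_5. Error position i = 5.
  Consistency check: S_2/S_1 = 2·6 = 12 ≡ 12 = α_err ✓ (single-error assumption holds).
Step 4: error magnitude e = S_0/v_5 = S_0·∏_{j≠5}(α_5 − α_j) = 2·3 = 6 ≡ 6 (mod 13).
Step 5: correct position 5: c_5 = r_5 − e = 7 − 6 ≡ 1 (mod 13). Hence c = [0, 5, 2, 10, 1].
  Check: interpolating c through the α_i gives m(x) = 6 + 5·x (degree < 2) with m(α_i) = c_i for every i, so c is indeed a codeword.


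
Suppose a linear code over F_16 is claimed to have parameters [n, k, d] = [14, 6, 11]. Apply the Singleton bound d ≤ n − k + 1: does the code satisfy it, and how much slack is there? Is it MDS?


Singleton RHS = n − k + 1 = 9, slack = -2, bound violated (no such code; not MDS).

Singleton bound: d ≤ n − k + 1.
Here n = 14, k = 6, so n − k + 1 = 9.
Given d = 11, check d ≤ 9: NO.
Slack = (n − k + 1) − d = -2.
The slack is negative: d = 11 exceeds n − k + 1 = 9 by 2, so the Singleton bound is violated and no linear [14, 6, 11]_16 code can exist. In particular it is not MDS (MDS requires d = n − k + 1 exactly).
Description: the claimed parameters are [14, 6, 11]_16; such a code would be impossible (violates the Singleton bound).


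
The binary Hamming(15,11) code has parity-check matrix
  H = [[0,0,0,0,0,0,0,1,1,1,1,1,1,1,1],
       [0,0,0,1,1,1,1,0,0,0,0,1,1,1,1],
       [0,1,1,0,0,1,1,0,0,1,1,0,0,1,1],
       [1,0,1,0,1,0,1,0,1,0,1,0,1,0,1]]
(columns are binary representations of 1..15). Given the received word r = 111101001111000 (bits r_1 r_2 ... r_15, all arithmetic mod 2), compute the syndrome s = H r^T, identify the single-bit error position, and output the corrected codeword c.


s = (0, 1, 1, 0)^T, error position = 6, corrected codeword c = 111100001111000

Compute s = H r^T mod 2 one row at a time:
  s_1 = 0 + 1 + 1 + 1 + 1 + 0 + 0 + 0 = 4 ≡ 0 (mod 2).
  s_2 = 1 + 0 + 1 + 0 + 1 + 0 + 0 + 0 = 3 ≡ 1 (mod 2).
  s_3 = 1 + 1 + 1 + 0 + 1 + 1 + 0 + 0 = 5 ≡ 1 (mod 2).
  s_4 = 1 + 1 + 0 + 0 + 1 + 1 + 0 + 0 = 4 ≡ 0 (mod 2).
s = (0, 1, 1, 0)^T — this equals column 6 of H (binary 0110), so error is at position 6.
Correct: flip bit 6 of r = 111101001111000 to get c = 111100001111000.


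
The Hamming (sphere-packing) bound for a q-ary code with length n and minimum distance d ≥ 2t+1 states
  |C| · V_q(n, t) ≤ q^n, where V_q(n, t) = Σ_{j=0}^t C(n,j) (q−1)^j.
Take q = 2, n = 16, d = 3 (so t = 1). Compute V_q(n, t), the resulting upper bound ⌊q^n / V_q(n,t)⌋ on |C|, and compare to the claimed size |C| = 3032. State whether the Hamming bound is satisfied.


V_q(n, t) = 17, q^n = 65536, Hamming bound = 3855, |C| = 3032 ≤ bound (satisfied).

Step 1: Compute V_q(n, t) = Σ_{j=0}^1 C(n, j) (q−1)^j.
  j = 0: C(16,0)·(1)^0 = 1·1 = 1.
  j = 1: C(16,1)·(1)^1 = 16·1 = 16.
  V_q(n, t) = 1 + 16 = 17.
Step 2: q^n = 2^16 = 65536.
Step 3: Hamming bound ⌊q^n / V_q(n,t)⌋ = ⌊65536/17⌋ = 3855.
Step 4: Compare |C| = 3032 to 3855: satisfied.
The claimed |C| lies below the Hamming bound.


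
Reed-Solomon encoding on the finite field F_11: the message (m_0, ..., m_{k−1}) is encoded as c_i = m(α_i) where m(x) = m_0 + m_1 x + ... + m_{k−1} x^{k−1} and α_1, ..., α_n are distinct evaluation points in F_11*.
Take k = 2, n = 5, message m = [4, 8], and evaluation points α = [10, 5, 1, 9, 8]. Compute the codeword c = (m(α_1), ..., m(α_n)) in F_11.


c = [7, 0, 1, 10, 2]

Message polynomial: m(x) = 4 + 8·x (mod 11).
For each evaluation point α_i, compute m(α_i) mod 11:
  α_1 = 10: Horner steps 8 → 7, so m(10) = 7.
  α_2 = 5: Horner steps 8 → 0, so m(5) = 0.
  α_3 = 1: Horner steps 8 → 1, so m(1) = 1.
  α_4 = 9: Horner steps 8 → 10, so m(9) = 10.
  α_5 = 8: Horner steps 8 → 2, so m(8) = 2.
Codeword c = [7, 0, 1, 10, 2] ∈ F_11^5.


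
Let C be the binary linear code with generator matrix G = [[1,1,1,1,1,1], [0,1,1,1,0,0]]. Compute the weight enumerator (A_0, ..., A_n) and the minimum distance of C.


Weight distribution: A_0 = 1, A_3 = 2, A_6 = 1. Minimum distance d = 3.

Enumerate all 2^2 = 4 messages m ∈ F_2^2.
For each, compute codeword c = mG in F_2^6, then tally its weight.
  m = 00 → c = 000000, weight = 0.
  m = 10 → c = 111111, weight = 6.
  m = 01 → c = 011100, weight = 3.
  m = 11 → c = 100011, weight = 3.
Tally weights:
  weight 0: 1 codewords.
  weight 3: 2 codewords.
  weight 6: 1 codewords.
Minimum distance d = smallest w > 0 with A_w > 0 = 3.
Sanity: Σ A_w = 4 = 2^2 = 4 ✓.


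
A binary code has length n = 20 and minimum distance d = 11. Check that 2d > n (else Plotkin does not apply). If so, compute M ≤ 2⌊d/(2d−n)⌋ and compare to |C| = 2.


Plotkin bound M ≤ 10; given |C| = 2 ≤ bound (satisfied).

Check applicability: 2d = 22, n = 20.
2d − n = 2 > 0, so Plotkin applies.
Compute d/(2d−n) = 11/2 ≈ 5.5000.
⌊d/(2d−n)⌋ = 5.
Plotkin bound: M ≤ 2·5 = 10.
Given |C| = 2, check: satisfied.
This |C| is below the Plotkin bound.


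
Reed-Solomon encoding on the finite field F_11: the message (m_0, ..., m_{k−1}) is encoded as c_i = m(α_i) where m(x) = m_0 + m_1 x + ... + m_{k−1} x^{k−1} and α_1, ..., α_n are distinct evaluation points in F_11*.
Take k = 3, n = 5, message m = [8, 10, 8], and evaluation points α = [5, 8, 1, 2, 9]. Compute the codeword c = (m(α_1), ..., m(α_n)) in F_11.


c = [5, 6, 4, 5, 9]

Message polynomial: m(x) = 8 + 10·x + 8·x^2 (mod 11).
For each evaluation point α_i, compute m(α_i) mod 11:
  α_1 = 5: Horner steps 8 → 6 → 5, so m(5) = 5.
  α_2 = 8: Horner steps 8 → 8 → 6, so m(8) = 6.
  α_3 = 1: Horner steps 8 → 7 → 4, so m(1) = 4.
  α_4 = 2: Horner steps 8 → 4 → 5, so m(2) = 5.
  α_5 = 9: Horner steps 8 → 5 → 9, so m(9) = 9.
Codeword c = [5, 6, 4, 5, 9] ∈ F_11^5.


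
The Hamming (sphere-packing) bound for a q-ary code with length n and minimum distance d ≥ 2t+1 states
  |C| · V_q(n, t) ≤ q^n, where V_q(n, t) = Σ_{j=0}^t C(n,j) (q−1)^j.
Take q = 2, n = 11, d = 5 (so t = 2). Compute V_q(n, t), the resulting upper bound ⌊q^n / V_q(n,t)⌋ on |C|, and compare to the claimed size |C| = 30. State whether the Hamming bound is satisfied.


V_q(n, t) = 67, q^n = 2048, Hamming bound = 30, |C| = 30 ≤ bound (satisfied).

Step 1: Compute V_q(n, t) = Σ_{j=0}^2 C(n, j) (q−1)^j.
  j = 0: C(11,0)·(1)^0 = 1·1 = 1.
  j = 1: C(11,1)·(1)^1 = 11·1 = 11.
  j = 2: C(11,2)·(1)^2 = 55·1 = 55.
  V_q(n, t) = 1 + 11 + 55 = 67.
Step 2: q^n = 2^11 = 2048.
Step 3: Hamming bound ⌊q^n / V_q(n,t)⌋ = ⌊2048/67⌋ = 30.
Step 4: Compare |C| = 30 to 30: satisfied.
The claimed |C| lies at the Hamming bound (tight).


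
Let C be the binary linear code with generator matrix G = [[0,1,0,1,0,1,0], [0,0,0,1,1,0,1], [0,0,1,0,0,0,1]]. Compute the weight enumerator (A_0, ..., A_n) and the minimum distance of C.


Weight distribution: A_0 = 1, A_2 = 1, A_3 = 3, A_4 = 2, A_5 = 1. Minimum distance d = 2.

Enumerate all 2^3 = 8 messages m ∈ F_2^3.
For each, compute codeword c = mG in F_2^7, then tally its weight.
  m = 000 → c = 0000000, weight = 0.
  m = 100 → c = 0101010, weight = 3.
  m = 010 → c = 0001101, weight = 3.
  m = 110 → c = 0100111, weight = 4.
  m = 001 → c = 0010001, weight = 2.
  m = 101 → c = 0111011, weight = 5.
  m = 011 → c = 0011100, weight = 3.
  m = 111 → c = 0110110, weight = 4.
Tally weights:
  weight 0: 1 codewords.
  weight 2: 1 codewords.
  weight 3: 3 codewords.
  weight 4: 2 codewords.
  weight 5: 1 codewords.
Minimum distance d = smallest w > 0 with A_w > 0 = 2.
Sanity: Σ A_w = 8 = 2^3 = 8 ✓.


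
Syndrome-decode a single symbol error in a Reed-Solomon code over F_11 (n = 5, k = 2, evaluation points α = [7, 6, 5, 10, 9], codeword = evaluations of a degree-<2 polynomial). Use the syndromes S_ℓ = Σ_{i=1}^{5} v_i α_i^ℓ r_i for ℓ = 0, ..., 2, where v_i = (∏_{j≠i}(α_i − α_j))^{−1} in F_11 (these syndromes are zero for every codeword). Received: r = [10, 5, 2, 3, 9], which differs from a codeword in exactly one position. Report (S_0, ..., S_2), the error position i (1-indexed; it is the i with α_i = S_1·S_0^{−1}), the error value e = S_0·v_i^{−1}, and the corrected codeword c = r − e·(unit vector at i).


S = (5, 3, 4), error at position 3, error magnitude e = 2, c = [10, 5, 0, 3, 9].

Step 1: column multipliers v_i = (∏_{j≠i}(α_i − α_j))^{−1} mod 11.
  i = 1 (α = 7): (7−6)(7−5)(7−10)(7−9) = 1·2·(−3)·(−2) = 12 ≡ 1, so v_1 = 1^{−1} = 1 (mod 11).
  i = 2 (α = 6): (6−7)(6−5)(6−10)(6−9) = (−1)·1·(−4)·(−3) = −12 ≡ 10, so v_2 = 10^{−1} = 10 (mod 11).
  i = 3 (α = 5): (5−7)(5−6)(5−10)(5−9) = (−2)·(−1)·(−5)·(−4) = 40 ≡ 7, so v_3 = 7^{−1} = 8 (mod 11).
  i = 4 (α = 10): (10−7)(10−6)(10−5)(10−9) = 3·4·5·1 = 60 ≡ 5, so v_4 = 5^{−1} = 9 (mod 11).
  i = 5 (α = 9): (9−7)(9−6)(9−5)(9−10) = 2·3·4·(−1) = −24 ≡ 9, so v_5 = 9^{−1} = 5 (mod 11).
  v = [1, 10, 8, 9, 5].
Step 2: syndromes of r = [10, 5, 2, 3, 9] (all sums mod 11).
  S_0 = Σ v_i r_i = 1·10 + 10·5 + 8·2 + 9·3 + 5·9 = 148 ≡ 5.
  S_1 = Σ v_i α_i r_i = 1·7·10 + 10·6·5 + 8·5·2 + 9·10·3 + 5·9·9 = 1125 ≡ 3.
  α_i^2 mod 11 = [5, 3, 3, 1, 4].
  S_2 = Σ v_i α_i^2 r_i = 1·5·10 + 10·3·5 + 8·3·2 + 9·1·3 + 5·4·9 = 455 ≡ 4.
  S = (5, 3, 4) ≠ 0, so r is not a codeword (an error is present).
Step 3: locate the error. For a single error e at position i, S_ℓ = v_i·e·α_i^ℓ, so α_err = S_1/S_0.
  S_0^{−1} = 5^{−1} = 9 (mod 11), so α_err = 3·9 = 27 ≡ 5 = α_3. Error position i = 3.
  Consistency check: S_2/S_1 = 4·4 = 16 ≡ 5 = α_err ✓ (single-error assumption holds).
Step 4: error magnitude e = S_0/v_3 = S_0·∏_{j≠3}(α_3 − α_j) = 5·7 = 35 ≡ 2 (mod 11).
Step 5: correct position 3: c_3 = r_3 − e = 2 − 2 ≡ 0 (mod 11). Hence c = [10, 5, 0, 3, 9].
  Check: interpolating c through the α_i gives m(x) = 8 + 5·x (degree < 2) with m(α_i) = c_i for every i, so c is indeed a codeword.


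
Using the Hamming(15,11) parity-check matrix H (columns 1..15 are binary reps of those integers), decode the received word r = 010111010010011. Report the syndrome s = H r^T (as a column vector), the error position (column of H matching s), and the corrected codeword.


s = (0, 1, 1, 1)^T, error position = 7, corrected codeword c = 010111110010011

Compute s = H r^T mod 2 one row at a time:
  s_1 = 1 + 0 + 0 + 1 + 0 + 0 + 1 + 1 = 4 ≡ 0 (mod 2).
  s_2 = 1 + 1 + 1 + 0 + 0 + 0 + 1 + 1 = 5 ≡ 1 (mod 2).
  s_3 = 1 + 0 + 1 + 0 + 0 + 1 + 1 + 1 = 5 ≡ 1 (mod 2).
  s_4 = 0 + 0 + 1 + 0 + 0 + 1 + 0 + 1 = 3 ≡ 1 (mod 2).
s = (0, 1, 1, 1)^T — this equals column 7 of H (binary 0111), so error is at position 7.
Correct: flip bit 7 of r = 010111010010011 to get c = 010111110010011.


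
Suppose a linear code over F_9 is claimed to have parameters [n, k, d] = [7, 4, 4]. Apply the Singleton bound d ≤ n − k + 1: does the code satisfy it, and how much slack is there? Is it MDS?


Singleton RHS = n − k + 1 = 4, slack = 0, bound satisfied, MDS.

Singleton bound: d ≤ n − k + 1.
Here n = 7, k = 4, so n − k + 1 = 4.
Given d = 4, check d ≤ 4: YES.
Slack = (n − k + 1) − d = 0.
The code is MDS (slack = 0).
Description: the claimed parameters are [7, 4, 4]_9; such a code would be MDS (meets Singleton bound).


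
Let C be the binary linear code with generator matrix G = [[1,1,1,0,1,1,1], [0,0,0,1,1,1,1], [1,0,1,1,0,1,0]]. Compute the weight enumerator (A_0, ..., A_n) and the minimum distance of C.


Weight distribution: A_0 = 1, A_2 = 1, A_4 = 5, A_6 = 1. Minimum distance d = 2.

Enumerate all 2^3 = 8 messages m ∈ F_2^3.
For each, compute codeword c = mG in F_2^7, then tally its weight.
  m = 000 → c = 0000000, weight = 0.
  m = 100 → c = 1110111, weight = 6.
  m = 010 → c = 0001111, weight = 4.
  m = 110 → c = 1111000, weight = 4.
  m = 001 → c = 1011010, weight = 4.
  m = 101 → c = 0101101, weight = 4.
  m = 011 → c = 1010101, weight = 4.
  m = 111 → c = 0100010, weight = 2.
Tally weights:
  weight 0: 1 codewords.
  weight 2: 1 codewords.
  weight 4: 5 codewords.
  weight 6: 1 codewords.
Minimum distance d = smallest w > 0 with A_w > 0 = 2.
Sanity: Σ A_w = 8 = 2^3 = 8 ✓.


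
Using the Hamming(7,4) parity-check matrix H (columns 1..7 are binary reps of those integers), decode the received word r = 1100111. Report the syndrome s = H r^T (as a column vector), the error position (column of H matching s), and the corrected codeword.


s = (1, 1, 1)^T, error position = 7, corrected codeword c = 1100110

Compute s = H r^T mod 2 one row at a time:
  s_1 = 0 + 1 + 1 + 1 = 3 ≡ 1 (mod 2).
  s_2 = 1 + 0 + 1 + 1 = 3 ≡ 1 (mod 2).
  s_3 = 1 + 0 + 1 + 1 = 3 ≡ 1 (mod 2).
s = (1, 1, 1)^T — this equals column 7 of H (binary 111), so error is at position 7.
Correct: flip bit 7 of r = 1100111 to get c = 1100110.


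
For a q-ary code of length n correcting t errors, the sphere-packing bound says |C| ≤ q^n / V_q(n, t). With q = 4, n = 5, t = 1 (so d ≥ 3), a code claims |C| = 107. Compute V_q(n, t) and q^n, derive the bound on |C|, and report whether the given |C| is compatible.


V_q(n, t) = 16, q^n = 1024, Hamming bound = 64, |C| = 107 > bound (violated).

Step 1: Compute V_q(n, t) = Σ_{j=0}^1 C(n, j) (q−1)^j.
  j = 0: C(5,0)·(3)^0 = 1·1 = 1.
  j = 1: C(5,1)·(3)^1 = 5·3 = 15.
  V_q(n, t) = 1 + 15 = 16.
Step 2: q^n = 4^5 = 1024.
Step 3: Hamming bound ⌊q^n / V_q(n,t)⌋ = ⌊1024/16⌋ = 64.
Step 4: Compare |C| = 107 to 64: violated.
The claimed |C| lies above the Hamming bound, so no 4-ary code of length 5 with d ≥ 3 can have 107 codewords.


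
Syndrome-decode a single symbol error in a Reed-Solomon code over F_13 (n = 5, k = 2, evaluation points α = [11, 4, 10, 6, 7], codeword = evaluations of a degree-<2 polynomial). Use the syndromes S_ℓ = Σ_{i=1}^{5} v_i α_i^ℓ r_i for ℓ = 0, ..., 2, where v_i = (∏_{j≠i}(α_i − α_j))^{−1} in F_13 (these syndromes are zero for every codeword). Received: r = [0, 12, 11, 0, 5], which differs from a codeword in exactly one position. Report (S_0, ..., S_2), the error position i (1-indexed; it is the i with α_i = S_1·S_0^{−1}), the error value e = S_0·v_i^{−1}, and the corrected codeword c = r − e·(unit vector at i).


S = (3, 5, 4), error at position 4, error magnitude e = 10, c = [0, 12, 11, 3, 5].

Step 1: column multipliers v_i = (∏_{j≠i}(α_i − α_j))^{−1} mod 13.
  i = 1 (α = 11): (11−4)(11−10)(11−6)(11−7) = 7·1·5·4 = 140 ≡ 10, so v_1 = 10^{−1} = 4 (mod 13).
  i = 2 (α = 4): (4−11)(4−10)(4−6)(4−7) = (−7)·(−6)·(−2)·(−3) = 252 ≡ 5, so v_2 = 5^{−1} = 8 (mod 13).
  i = 3 (α = 10): (10−11)(10−4)(10−6)(10−7) = (−1)·6·4·3 = −72 ≡ 6, so v_3 = 6^{−1} = 11 (mod 13).
  i = 4 (α = 6): (6−11)(6−4)(6−10)(6−7) = (−5)·2·(−4)·(−1) = −40 ≡ 12, so v_4 = 12^{−1} = 12 (mod 13).
  i = 5 (α = 7): (7−11)(7−4)(7−10)(7−6) = (−4)·3·(−3)·1 = 36 ≡ 10, so v_5 = 10^{−1} = 4 (mod 13).
  v = [4, 8, 11, 12, 4].
Step 2: syndromes of r = [0, 12, 11, 0, 5] (all sums mod 13).
  S_0 = Σ v_i r_i = 4·0 + 8·12 + 11·11 + 12·0 + 4·5 = 237 ≡ 3.
  S_1 = Σ v_i α_i r_i = 4·11·0 + 8·4·12 + 11·10·11 + 12·6·0 + 4·7·5 = 1734 ≡ 5.
  α_i^2 mod 13 = [4, 3, 9, 10, 10].
  S_2 = Σ v_i α_i^2 r_i = 4·4·0 + 8·3·12 + 11·9·11 + 12·10·0 + 4·10·5 = 1577 ≡ 4.
  S = (3, 5, 4) ≠ 0, so r is not a codeword (an error is present).
Step 3: locate the error. For a single error e at position i, S_ℓ = v_i·e·α_i^ℓ, so α_err = S_1/S_0.
  S_0^{−1} = 3^{−1} = 9 (mod 13), so α_err = 5·9 = 45 ≡ 6 = α_4. Error position i = 4.
  Consistency check: S_2/S_1 = 4·8 = 32 ≡ 6 = α_err ✓ (single-error assumption holds).
Step 4: error magnitude e = S_0/v_4 = S_0·∏_{j≠4}(α_4 − α_j) = 3·12 = 36 ≡ 10 (mod 13).
Step 5: correct position 4: c_4 = r_4 − e = 0 − 10 ≡ 3 (mod 13). Hence c = [0, 12, 11, 3, 5].
  Check: interpolating c through the α_i gives m(x) = 4 + 2·x (degree < 2) with m(α_i) = c_i for every i, so c is indeed a codeword.
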